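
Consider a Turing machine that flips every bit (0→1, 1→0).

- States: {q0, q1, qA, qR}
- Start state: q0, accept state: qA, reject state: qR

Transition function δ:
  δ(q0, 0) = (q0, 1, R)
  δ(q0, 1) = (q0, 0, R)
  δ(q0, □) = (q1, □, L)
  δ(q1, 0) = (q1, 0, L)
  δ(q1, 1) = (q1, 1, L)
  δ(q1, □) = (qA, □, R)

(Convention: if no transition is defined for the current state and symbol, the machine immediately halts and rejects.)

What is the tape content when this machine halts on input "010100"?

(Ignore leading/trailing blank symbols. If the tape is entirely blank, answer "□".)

Execution trace:
Initial: [q0]010100
Step 1: δ(q0, 0) = (q0, 1, R) → 1[q0]10100
Step 2: δ(q0, 1) = (q0, 0, R) → 10[q0]0100
Step 3: δ(q0, 0) = (q0, 1, R) → 101[q0]100
Step 4: δ(q0, 1) = (q0, 0, R) → 1010[q0]00
Step 5: δ(q0, 0) = (q0, 1, R) → 10101[q0]0
Step 6: δ(q0, 0) = (q0, 1, R) → 101011[q0]□
Step 7: δ(q0, □) = (q1, □, L) → 10101[q1]1□
Step 8: δ(q1, 1) = (q1, 1, L) → 1010[q1]11□
Step 9: δ(q1, 1) = (q1, 1, L) → 101[q1]011□
Step 10: δ(q1, 0) = (q1, 0, L) → 10[q1]1011□
Step 11: δ(q1, 1) = (q1, 1, L) → 1[q1]01011□
Step 12: δ(q1, 0) = (q1, 0, L) → [q1]101011□
Step 13: δ(q1, 1) = (q1, 1, L) → [q1]□101011□
Step 14: δ(q1, □) = (qA, □, R) → □[qA]101011□

The machine reaches the accept state qA and halts.

Final tape (ignoring leading/trailing blanks): 101011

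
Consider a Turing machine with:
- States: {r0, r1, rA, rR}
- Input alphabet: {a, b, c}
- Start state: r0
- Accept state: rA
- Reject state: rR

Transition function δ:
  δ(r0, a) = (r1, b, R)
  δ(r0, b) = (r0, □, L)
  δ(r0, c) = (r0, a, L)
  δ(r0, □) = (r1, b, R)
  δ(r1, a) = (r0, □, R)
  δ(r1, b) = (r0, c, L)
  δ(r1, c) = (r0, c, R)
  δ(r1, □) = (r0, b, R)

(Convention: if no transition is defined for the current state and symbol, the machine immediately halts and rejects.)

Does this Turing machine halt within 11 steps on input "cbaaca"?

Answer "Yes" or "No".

Execution trace:
Initial: [r0]cbaaca
Step 1: δ(r0, c) = (r0, a, L) → [r0]□abaaca
Step 2: δ(r0, □) = (r1, b, R) → b[r1]abaaca
Step 3: δ(r1, a) = (r0, □, R) → b□[r0]baaca
Step 4: δ(r0, b) = (r0, □, L) → b[r0]□□aaca
Step 5: δ(r0, □) = (r1, b, R) → bb[r1]□aaca
Step 6: δ(r1, □) = (r0, b, R) → bbb[r0]aaca
Step 7: δ(r0, a) = (r1, b, R) → bbbb[r1]aca
Step 8: δ(r1, a) = (r0, □, R) → bbbb□[r0]ca
Step 9: δ(r0, c) = (r0, a, L) → bbbb[r0]□aa
Step 10: δ(r0, □) = (r1, b, R) → bbbbb[r1]aa
Step 11: δ(r1, a) = (r0, □, R) → bbbbb□[r0]a

The machine has not reached a halting state after 11 steps.
The machine did not halt within the 11-step bound.

Answer: No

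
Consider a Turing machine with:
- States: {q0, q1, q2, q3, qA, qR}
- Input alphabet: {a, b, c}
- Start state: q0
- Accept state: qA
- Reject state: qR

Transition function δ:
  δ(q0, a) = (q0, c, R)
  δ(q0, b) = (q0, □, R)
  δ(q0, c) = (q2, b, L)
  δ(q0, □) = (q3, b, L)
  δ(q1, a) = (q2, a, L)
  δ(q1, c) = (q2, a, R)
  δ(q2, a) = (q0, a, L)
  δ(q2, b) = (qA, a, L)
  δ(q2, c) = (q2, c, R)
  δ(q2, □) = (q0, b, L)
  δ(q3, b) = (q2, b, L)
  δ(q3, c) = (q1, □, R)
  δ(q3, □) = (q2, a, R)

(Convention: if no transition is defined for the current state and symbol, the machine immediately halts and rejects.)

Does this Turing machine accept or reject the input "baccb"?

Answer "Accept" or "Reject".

Execution trace:
Initial: [q0]baccb
Step 1: δ(q0, b) = (q0, □, R) → □[q0]accb
Step 2: δ(q0, a) = (q0, c, R) → □c[q0]ccb
Step 3: δ(q0, c) = (q2, b, L) → □[q2]cbcb
Step 4: δ(q2, c) = (q2, c, R) → □c[q2]bcb
Step 5: δ(q2, b) = (qA, a, L) → □[qA]cacb

The machine reaches the accept state qA and halts.

Answer: Accept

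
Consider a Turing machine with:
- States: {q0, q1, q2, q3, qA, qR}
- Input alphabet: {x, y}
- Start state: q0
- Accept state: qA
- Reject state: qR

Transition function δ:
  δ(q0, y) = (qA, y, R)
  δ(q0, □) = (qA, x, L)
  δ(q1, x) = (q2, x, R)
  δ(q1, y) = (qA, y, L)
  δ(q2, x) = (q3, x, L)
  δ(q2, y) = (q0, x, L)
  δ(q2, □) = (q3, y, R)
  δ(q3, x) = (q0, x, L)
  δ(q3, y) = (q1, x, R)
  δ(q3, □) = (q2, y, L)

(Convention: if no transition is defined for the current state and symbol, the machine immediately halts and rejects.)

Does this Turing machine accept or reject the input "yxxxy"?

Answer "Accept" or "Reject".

Execution trace:
Initial: [q0]yxxxy
Step 1: δ(q0, y) = (qA, y, R) → y[qA]xxxy

The machine reaches the accept state qA and halts.

Answer: Accept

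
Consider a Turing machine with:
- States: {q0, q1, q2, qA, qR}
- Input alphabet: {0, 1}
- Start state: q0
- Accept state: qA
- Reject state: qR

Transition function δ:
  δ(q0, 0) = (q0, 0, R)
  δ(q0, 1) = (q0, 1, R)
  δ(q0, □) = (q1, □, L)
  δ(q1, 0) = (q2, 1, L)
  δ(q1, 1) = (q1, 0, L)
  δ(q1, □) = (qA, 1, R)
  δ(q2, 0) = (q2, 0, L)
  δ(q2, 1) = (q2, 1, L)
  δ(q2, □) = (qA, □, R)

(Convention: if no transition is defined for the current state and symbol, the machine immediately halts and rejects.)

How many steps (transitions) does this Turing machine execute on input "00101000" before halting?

Execution trace:
Initial: [q0]00101000
Step 1: δ(q0, 0) = (q0, 0, R) → 0[q0]0101000
Step 2: δ(q0, 0) = (q0, 0, R) → 00[q0]101000
Step 3: δ(q0, 1) = (q0, 1, R) → 001[q0]01000
Step 4: δ(q0, 0) = (q0, 0, R) → 0010[q0]1000
Step 5: δ(q0, 1) = (q0, 1, R) → 00101[q0]000
Step 6: δ(q0, 0) = (q0, 0, R) → 001010[q0]00
Step 7: δ(q0, 0) = (q0, 0, R) → 0010100[q0]0
Step 8: δ(q0, 0) = (q0, 0, R) → 00101000[q0]□
Step 9: δ(q0, □) = (q1, □, L) → 0010100[q1]0□
Step 10: δ(q1, 0) = (q2, 1, L) → 001010[q2]01□
Step 11: δ(q2, 0) = (q2, 0, L) → 00101[q2]001□
Step 12: δ(q2, 0) = (q2, 0, L) → 0010[q2]1001□
Step 13: δ(q2, 1) = (q2, 1, L) → 001[q2]01001□
Step 14: δ(q2, 0) = (q2, 0, L) → 00[q2]101001□
Step 15: δ(q2, 1) = (q2, 1, L) → 0[q2]0101001□
Step 16: δ(q2, 0) = (q2, 0, L) → [q2]00101001□
Step 17: δ(q2, 0) = (q2, 0, L) → [q2]□00101001□
Step 18: δ(q2, □) = (qA, □, R) → □[qA]00101001□

The machine reaches the accept state qA and halts.

The machine executed 18 steps before halting.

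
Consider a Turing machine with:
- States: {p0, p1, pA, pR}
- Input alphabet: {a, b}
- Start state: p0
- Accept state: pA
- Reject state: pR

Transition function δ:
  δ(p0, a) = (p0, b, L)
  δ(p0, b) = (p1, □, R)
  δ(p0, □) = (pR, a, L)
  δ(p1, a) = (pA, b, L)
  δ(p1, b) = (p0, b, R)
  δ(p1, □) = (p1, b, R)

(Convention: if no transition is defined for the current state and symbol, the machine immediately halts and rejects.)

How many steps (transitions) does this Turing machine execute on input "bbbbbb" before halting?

Execution trace:
Initial: [p0]bbbbbb
Step 1: δ(p0, b) = (p1, □, R) → □[p1]bbbbb
Step 2: δ(p1, b) = (p0, b, R) → □b[p0]bbbb
Step 3: δ(p0, b) = (p1, □, R) → □b□[p1]bbb
Step 4: δ(p1, b) = (p0, b, R) → □b□b[p0]bb
Step 5: δ(p0, b) = (p1, □, R) → □b□b□[p1]b
Step 6: δ(p1, b) = (p0, b, R) → □b□b□b[p0]□
Step 7: δ(p0, □) = (pR, a, L) → □b□b□[pR]ba

The machine reaches the reject state pR and halts.

The machine executed 7 steps before halting.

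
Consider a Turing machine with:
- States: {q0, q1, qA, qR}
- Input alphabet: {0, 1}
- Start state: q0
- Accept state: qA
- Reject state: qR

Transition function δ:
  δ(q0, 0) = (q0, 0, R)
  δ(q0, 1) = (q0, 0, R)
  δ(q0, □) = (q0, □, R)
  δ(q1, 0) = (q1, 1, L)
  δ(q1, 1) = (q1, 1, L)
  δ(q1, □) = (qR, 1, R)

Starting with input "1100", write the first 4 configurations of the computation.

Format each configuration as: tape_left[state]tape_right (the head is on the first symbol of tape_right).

Transitions applied:
Step 1: δ(q0, 1) = (q0, 0, R)
Step 2: δ(q0, 1) = (q0, 0, R)
Step 3: δ(q0, 0) = (q0, 0, R)

The first 4 configurations are:
[q0]1100 ⊢ 0[q0]100 ⊢ 00[q0]00 ⊢ 000[q0]0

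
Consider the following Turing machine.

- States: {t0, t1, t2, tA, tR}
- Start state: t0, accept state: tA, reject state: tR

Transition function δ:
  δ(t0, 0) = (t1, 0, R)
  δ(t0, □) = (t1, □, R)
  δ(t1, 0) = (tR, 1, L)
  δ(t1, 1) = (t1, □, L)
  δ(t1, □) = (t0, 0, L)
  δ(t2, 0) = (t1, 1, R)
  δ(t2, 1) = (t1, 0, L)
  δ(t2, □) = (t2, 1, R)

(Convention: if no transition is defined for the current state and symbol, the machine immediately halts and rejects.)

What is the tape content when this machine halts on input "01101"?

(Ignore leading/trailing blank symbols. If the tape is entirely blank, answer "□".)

Execution trace:
Initial: [t0]01101
Step 1: δ(t0, 0) = (t1, 0, R) → 0[t1]1101
Step 2: δ(t1, 1) = (t1, □, L) → [t1]0□101
Step 3: δ(t1, 0) = (tR, 1, L) → [tR]□1□101

The machine reaches the reject state tR and halts.

Final tape (ignoring leading/trailing blanks): 1□101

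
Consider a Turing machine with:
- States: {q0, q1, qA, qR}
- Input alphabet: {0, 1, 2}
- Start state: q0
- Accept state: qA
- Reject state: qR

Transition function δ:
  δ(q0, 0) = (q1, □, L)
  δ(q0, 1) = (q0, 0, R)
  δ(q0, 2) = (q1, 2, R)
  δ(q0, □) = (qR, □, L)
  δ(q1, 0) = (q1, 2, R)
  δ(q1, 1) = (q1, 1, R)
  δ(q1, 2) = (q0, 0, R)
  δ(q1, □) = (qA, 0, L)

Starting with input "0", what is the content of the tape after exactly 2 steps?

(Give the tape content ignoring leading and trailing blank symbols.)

Execution trace:
Initial: [q0]0
Step 1: δ(q0, 0) = (q1, □, L) → [q1]□□
Step 2: δ(q1, □) = (qA, 0, L) → [qA]□0□

The machine reaches the accept state qA and halts.

After 2 steps, the tape (ignoring leading/trailing blanks) is: 0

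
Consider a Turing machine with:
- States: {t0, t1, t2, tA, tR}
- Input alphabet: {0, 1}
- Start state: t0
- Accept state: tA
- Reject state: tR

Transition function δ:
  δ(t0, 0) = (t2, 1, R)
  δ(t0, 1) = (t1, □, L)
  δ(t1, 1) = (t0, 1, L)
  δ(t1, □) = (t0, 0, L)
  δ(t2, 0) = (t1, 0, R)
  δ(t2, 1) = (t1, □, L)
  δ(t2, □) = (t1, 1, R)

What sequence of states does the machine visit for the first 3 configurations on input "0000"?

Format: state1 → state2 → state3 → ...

Execution trace:
Initial: [t0]0000
Step 1: δ(t0, 0) = (t2, 1, R) → 1[t2]000
Step 2: δ(t2, 0) = (t1, 0, R) → 10[t1]00

No transition is defined for δ(t1, 0). By convention the machine halts and rejects.

State sequence: t0 → t2 → t1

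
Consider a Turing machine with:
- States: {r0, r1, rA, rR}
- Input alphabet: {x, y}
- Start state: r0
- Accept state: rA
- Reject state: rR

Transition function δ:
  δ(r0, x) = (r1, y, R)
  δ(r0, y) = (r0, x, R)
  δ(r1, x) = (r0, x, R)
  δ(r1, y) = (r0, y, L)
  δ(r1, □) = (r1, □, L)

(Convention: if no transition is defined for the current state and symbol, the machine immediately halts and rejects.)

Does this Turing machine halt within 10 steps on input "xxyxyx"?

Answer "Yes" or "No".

Execution trace:
Initial: [r0]xxyxyx
Step 1: δ(r0, x) = (r1, y, R) → y[r1]xyxyx
Step 2: δ(r1, x) = (r0, x, R) → yx[r0]yxyx
Step 3: δ(r0, y) = (r0, x, R) → yxx[r0]xyx
Step 4: δ(r0, x) = (r1, y, R) → yxxy[r1]yx
Step 5: δ(r1, y) = (r0, y, L) → yxx[r0]yyx
Step 6: δ(r0, y) = (r0, x, R) → yxxx[r0]yx
Step 7: δ(r0, y) = (r0, x, R) → yxxxx[r0]x
Step 8: δ(r0, x) = (r1, y, R) → yxxxxy[r1]□
Step 9: δ(r1, □) = (r1, □, L) → yxxxx[r1]y□
Step 10: δ(r1, y) = (r0, y, L) → yxxx[r0]xy□

The machine has not reached a halting state after 10 steps.
The machine did not halt within the 10-step bound.

Answer: No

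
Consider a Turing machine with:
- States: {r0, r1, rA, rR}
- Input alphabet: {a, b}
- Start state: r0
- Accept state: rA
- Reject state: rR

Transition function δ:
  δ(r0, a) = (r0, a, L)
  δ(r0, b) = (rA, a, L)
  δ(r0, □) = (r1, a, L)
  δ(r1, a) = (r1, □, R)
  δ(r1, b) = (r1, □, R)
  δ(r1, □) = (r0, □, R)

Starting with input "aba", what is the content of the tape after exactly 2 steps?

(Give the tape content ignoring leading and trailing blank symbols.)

Execution trace:
Initial: [r0]aba
Step 1: δ(r0, a) = (r0, a, L) → [r0]□aba
Step 2: δ(r0, □) = (r1, a, L) → [r1]□aaba

After 2 steps, the tape (ignoring leading/trailing blanks) is: aaba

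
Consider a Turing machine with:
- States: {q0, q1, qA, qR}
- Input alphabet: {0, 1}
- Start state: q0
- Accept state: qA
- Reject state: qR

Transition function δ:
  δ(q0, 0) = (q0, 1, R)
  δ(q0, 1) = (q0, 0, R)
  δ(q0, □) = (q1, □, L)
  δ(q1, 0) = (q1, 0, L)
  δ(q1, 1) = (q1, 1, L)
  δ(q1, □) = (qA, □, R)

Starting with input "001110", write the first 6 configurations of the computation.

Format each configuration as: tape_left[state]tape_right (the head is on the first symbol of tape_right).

Transitions applied:
Step 1: δ(q0, 0) = (q0, 1, R)
Step 2: δ(q0, 0) = (q0, 1, R)
Step 3: δ(q0, 1) = (q0, 0, R)
Step 4: δ(q0, 1) = (q0, 0, R)
Step 5: δ(q0, 1) = (q0, 0, R)

The first 6 configurations are:
[q0]001110 ⊢ 1[q0]01110 ⊢ 11[q0]1110 ⊢ 110[q0]110 ⊢ 1100[q0]10 ⊢ 11000[q0]0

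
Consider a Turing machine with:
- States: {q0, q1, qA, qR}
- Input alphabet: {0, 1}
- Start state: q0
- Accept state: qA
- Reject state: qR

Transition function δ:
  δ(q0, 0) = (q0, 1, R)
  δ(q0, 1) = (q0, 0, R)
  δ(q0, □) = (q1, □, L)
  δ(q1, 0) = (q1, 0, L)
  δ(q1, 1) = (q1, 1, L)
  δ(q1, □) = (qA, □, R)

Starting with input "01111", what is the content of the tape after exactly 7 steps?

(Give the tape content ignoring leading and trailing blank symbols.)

Execution trace:
Initial: [q0]01111
Step 1: δ(q0, 0) = (q0, 1, R) → 1[q0]1111
Step 2: δ(q0, 1) = (q0, 0, R) → 10[q0]111
Step 3: δ(q0, 1) = (q0, 0, R) → 100[q0]11
Step 4: δ(q0, 1) = (q0, 0, R) → 1000[q0]1
Step 5: δ(q0, 1) = (q0, 0, R) → 10000[q0]□
Step 6: δ(q0, □) = (q1, □, L) → 1000[q1]0□
Step 7: δ(q1, 0) = (q1, 0, L) → 100[q1]00□

After 7 steps, the tape (ignoring leading/trailing blanks) is: 10000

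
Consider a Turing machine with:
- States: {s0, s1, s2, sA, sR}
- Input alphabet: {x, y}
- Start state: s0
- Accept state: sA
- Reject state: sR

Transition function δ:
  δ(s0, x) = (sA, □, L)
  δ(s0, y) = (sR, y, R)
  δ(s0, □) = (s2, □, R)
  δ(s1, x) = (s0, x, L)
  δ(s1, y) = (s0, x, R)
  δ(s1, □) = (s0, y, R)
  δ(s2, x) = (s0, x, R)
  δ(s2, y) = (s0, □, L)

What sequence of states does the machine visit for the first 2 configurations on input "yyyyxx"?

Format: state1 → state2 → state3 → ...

Execution trace:
Initial: [s0]yyyyxx
Step 1: δ(s0, y) = (sR, y, R) → y[sR]yyyxx

The machine reaches the reject state sR and halts.

State sequence: s0 → sR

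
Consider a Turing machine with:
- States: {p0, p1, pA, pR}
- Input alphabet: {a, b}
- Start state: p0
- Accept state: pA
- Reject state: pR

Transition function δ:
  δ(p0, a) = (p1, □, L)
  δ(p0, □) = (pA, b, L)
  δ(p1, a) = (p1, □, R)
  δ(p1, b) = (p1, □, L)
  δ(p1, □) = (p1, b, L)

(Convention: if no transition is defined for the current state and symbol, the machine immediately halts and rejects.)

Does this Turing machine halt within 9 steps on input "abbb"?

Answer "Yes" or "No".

Execution trace:
Initial: [p0]abbb
Step 1: δ(p0, a) = (p1, □, L) → [p1]□□bbb
Step 2: δ(p1, □) = (p1, b, L) → [p1]□b□bbb
Step 3: δ(p1, □) = (p1, b, L) → [p1]□bb□bbb
Step 4: δ(p1, □) = (p1, b, L) → [p1]□bbb□bbb
Step 5: δ(p1, □) = (p1, b, L) → [p1]□bbbb□bbb
Step 6: δ(p1, □) = (p1, b, L) → [p1]□bbbbb□bbb
Step 7: δ(p1, □) = (p1, b, L) → [p1]□bbbbbb□bbb
Step 8: δ(p1, □) = (p1, b, L) → [p1]□bbbbbbb□bbb
Step 9: δ(p1, □) = (p1, b, L) → [p1]□bbbbbbbb□bbb

The machine has not reached a halting state after 9 steps.
The machine did not halt within the 9-step bound.

Answer: No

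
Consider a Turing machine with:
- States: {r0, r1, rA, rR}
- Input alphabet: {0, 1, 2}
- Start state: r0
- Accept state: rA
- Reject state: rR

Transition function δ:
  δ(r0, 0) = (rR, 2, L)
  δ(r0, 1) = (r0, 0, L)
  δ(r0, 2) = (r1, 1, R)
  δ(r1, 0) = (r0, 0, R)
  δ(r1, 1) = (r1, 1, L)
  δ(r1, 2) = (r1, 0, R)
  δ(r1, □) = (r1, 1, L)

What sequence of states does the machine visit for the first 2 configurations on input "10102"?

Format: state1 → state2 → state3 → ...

Execution trace:
Initial: [r0]10102
Step 1: δ(r0, 1) = (r0, 0, L) → [r0]□00102

No transition is defined for δ(r0, □). By convention the machine halts and rejects.

State sequence: r0 → r0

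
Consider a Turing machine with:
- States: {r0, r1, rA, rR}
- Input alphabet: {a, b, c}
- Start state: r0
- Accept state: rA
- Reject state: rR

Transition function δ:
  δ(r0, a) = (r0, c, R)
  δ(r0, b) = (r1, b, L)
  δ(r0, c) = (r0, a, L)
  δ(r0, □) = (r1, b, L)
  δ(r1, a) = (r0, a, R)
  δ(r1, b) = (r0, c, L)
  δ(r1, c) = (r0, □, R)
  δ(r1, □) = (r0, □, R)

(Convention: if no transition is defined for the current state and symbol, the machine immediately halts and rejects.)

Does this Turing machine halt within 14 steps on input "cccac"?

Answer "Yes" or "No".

Execution trace:
Initial: [r0]cccac
Step 1: δ(r0, c) = (r0, a, L) → [r0]□accac
Step 2: δ(r0, □) = (r1, b, L) → [r1]□baccac
Step 3: δ(r1, □) = (r0, □, R) → □[r0]baccac
Step 4: δ(r0, b) = (r1, b, L) → [r1]□baccac
Step 5: δ(r1, □) = (r0, □, R) → □[r0]baccac
Step 6: δ(r0, b) = (r1, b, L) → [r1]□baccac
Step 7: δ(r1, □) = (r0, □, R) → □[r0]baccac
Step 8: δ(r0, b) = (r1, b, L) → [r1]□baccac
Step 9: δ(r1, □) = (r0, □, R) → □[r0]baccac
Step 10: δ(r0, b) = (r1, b, L) → [r1]□baccac
Step 11: δ(r1, □) = (r0, □, R) → □[r0]baccac
Step 12: δ(r0, b) = (r1, b, L) → [r1]□baccac
Step 13: δ(r1, □) = (r0, □, R) → □[r0]baccac
Step 14: δ(r0, b) = (r1, b, L) → [r1]□baccac

The machine has not reached a halting state after 14 steps.
The machine did not halt within the 14-step bound.

Answer: No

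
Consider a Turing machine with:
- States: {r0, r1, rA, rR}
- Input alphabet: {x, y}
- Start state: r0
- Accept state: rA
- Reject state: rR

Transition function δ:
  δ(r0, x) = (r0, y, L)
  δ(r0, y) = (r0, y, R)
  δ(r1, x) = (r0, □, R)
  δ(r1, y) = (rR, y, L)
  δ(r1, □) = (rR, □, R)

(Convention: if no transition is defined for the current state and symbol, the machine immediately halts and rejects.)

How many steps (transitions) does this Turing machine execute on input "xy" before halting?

Execution trace:
Initial: [r0]xy
Step 1: δ(r0, x) = (r0, y, L) → [r0]□yy

No transition is defined for δ(r0, □). By convention the machine halts and rejects.

The machine executed 1 step before halting.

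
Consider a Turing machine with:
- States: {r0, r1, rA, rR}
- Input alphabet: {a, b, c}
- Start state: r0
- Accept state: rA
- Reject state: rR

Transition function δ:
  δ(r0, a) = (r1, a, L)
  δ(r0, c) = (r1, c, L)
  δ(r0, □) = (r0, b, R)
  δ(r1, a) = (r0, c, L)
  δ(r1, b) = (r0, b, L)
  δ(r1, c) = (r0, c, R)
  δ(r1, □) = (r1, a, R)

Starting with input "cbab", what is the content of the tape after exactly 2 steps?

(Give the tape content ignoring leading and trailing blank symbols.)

Execution trace:
Initial: [r0]cbab
Step 1: δ(r0, c) = (r1, c, L) → [r1]□cbab
Step 2: δ(r1, □) = (r1, a, R) → a[r1]cbab

After 2 steps, the tape (ignoring leading/trailing blanks) is: acbab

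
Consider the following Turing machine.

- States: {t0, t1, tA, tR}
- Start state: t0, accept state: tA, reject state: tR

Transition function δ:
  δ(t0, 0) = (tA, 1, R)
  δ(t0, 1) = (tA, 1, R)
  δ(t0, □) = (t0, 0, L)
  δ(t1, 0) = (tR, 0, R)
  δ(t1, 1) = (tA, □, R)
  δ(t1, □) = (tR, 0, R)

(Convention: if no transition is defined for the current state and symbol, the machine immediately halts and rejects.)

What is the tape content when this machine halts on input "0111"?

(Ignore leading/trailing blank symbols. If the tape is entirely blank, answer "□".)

Execution trace:
Initial: [t0]0111
Step 1: δ(t0, 0) = (tA, 1, R) → 1[tA]111

The machine reaches the accept state tA and halts.

Final tape (ignoring leading/trailing blanks): 1111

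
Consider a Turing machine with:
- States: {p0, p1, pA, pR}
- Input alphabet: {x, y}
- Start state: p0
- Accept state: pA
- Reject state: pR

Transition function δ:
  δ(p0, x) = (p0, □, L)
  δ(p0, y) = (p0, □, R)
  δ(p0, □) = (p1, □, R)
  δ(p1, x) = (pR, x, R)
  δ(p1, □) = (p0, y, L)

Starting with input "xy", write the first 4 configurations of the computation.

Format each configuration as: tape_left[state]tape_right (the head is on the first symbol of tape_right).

Transitions applied:
Step 1: δ(p0, x) = (p0, □, L)
Step 2: δ(p0, □) = (p1, □, R)
Step 3: δ(p1, □) = (p0, y, L)

The first 4 configurations are:
[p0]xy ⊢ [p0]□□y ⊢ □[p1]□y ⊢ [p0]□yy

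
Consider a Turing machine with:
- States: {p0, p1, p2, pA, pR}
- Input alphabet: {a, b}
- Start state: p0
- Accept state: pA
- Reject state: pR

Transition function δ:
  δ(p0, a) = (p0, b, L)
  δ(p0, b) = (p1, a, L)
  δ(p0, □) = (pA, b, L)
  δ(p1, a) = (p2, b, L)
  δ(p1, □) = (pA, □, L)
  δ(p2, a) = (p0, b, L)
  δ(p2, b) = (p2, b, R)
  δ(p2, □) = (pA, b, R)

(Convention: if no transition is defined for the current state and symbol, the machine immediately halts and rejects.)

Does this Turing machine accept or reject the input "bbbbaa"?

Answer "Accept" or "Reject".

Execution trace:
Initial: [p0]bbbbaa
Step 1: δ(p0, b) = (p1, a, L) → [p1]□abbbaa
Step 2: δ(p1, □) = (pA, □, L) → [pA]□□abbbaa

The machine reaches the accept state pA and halts.

Answer: Accept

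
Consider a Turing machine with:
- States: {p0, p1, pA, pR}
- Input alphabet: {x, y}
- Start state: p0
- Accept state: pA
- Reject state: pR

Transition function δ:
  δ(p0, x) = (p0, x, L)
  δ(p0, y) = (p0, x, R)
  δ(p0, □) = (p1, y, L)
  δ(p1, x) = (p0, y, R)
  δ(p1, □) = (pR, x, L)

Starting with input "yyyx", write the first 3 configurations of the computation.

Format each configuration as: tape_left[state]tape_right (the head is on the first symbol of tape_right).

Transitions applied:
Step 1: δ(p0, y) = (p0, x, R)
Step 2: δ(p0, y) = (p0, x, R)

The first 3 configurations are:
[p0]yyyx ⊢ x[p0]yyx ⊢ xx[p0]yx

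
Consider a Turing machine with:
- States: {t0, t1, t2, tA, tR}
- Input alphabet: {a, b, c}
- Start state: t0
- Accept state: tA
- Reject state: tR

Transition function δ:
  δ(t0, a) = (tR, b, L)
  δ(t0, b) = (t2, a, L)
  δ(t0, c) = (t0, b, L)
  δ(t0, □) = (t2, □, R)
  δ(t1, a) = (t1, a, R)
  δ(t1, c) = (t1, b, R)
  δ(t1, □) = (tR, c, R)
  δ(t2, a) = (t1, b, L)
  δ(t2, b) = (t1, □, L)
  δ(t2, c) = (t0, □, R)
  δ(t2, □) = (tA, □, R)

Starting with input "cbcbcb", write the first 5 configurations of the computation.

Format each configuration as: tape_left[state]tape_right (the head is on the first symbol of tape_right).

Transitions applied:
Step 1: δ(t0, c) = (t0, b, L)
Step 2: δ(t0, □) = (t2, □, R)
Step 3: δ(t2, b) = (t1, □, L)
Step 4: δ(t1, □) = (tR, c, R)

The first 5 configurations are:
[t0]cbcbcb ⊢ [t0]□bbcbcb ⊢ □[t2]bbcbcb ⊢ [t1]□□bcbcb ⊢ c[tR]□bcbcb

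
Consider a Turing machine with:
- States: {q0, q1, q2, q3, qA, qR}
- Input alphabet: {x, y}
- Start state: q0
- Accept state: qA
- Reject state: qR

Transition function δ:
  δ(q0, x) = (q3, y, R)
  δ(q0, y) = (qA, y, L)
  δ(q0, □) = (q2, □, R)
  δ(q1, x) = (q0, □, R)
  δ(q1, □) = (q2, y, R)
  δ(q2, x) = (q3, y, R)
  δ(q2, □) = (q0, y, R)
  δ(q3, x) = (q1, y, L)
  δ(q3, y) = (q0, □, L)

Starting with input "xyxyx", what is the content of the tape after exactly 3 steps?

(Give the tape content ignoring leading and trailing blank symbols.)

Execution trace:
Initial: [q0]xyxyx
Step 1: δ(q0, x) = (q3, y, R) → y[q3]yxyx
Step 2: δ(q3, y) = (q0, □, L) → [q0]y□xyx
Step 3: δ(q0, y) = (qA, y, L) → [qA]□y□xyx

The machine reaches the accept state qA and halts.

After 3 steps, the tape (ignoring leading/trailing blanks) is: y□xyx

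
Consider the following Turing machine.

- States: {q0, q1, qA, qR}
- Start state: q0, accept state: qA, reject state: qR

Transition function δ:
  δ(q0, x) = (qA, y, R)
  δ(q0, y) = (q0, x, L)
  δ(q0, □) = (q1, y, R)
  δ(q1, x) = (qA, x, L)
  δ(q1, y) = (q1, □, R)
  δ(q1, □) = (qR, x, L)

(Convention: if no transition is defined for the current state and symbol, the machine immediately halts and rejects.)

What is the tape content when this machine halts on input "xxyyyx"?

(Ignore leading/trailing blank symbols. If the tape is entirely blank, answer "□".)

Execution trace:
Initial: [q0]xxyyyx
Step 1: δ(q0, x) = (qA, y, R) → y[qA]xyyyx

The machine reaches the accept state qA and halts.

Final tape (ignoring leading/trailing blanks): yxyyyx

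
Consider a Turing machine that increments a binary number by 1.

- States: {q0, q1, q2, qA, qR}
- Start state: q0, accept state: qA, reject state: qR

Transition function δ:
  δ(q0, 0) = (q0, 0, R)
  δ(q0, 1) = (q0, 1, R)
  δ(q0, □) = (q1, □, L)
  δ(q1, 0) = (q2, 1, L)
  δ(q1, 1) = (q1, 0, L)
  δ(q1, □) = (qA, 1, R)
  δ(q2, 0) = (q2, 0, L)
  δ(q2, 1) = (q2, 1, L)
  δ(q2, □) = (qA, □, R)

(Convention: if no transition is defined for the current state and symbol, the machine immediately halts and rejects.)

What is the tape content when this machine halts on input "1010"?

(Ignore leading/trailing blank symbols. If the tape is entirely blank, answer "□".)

Execution trace:
Initial: [q0]1010
Step 1: δ(q0, 1) = (q0, 1, R) → 1[q0]010
Step 2: δ(q0, 0) = (q0, 0, R) → 10[q0]10
Step 3: δ(q0, 1) = (q0, 1, R) → 101[q0]0
Step 4: δ(q0, 0) = (q0, 0, R) → 1010[q0]□
Step 5: δ(q0, □) = (q1, □, L) → 101[q1]0□
Step 6: δ(q1, 0) = (q2, 1, L) → 10[q2]11□
Step 7: δ(q2, 1) = (q2, 1, L) → 1[q2]011□
Step 8: δ(q2, 0) = (q2, 0, L) → [q2]1011□
Step 9: δ(q2, 1) = (q2, 1, L) → [q2]□1011□
Step 10: δ(q2, □) = (qA, □, R) → □[qA]1011□

The machine reaches the accept state qA and halts.

Final tape (ignoring leading/trailing blanks): 1011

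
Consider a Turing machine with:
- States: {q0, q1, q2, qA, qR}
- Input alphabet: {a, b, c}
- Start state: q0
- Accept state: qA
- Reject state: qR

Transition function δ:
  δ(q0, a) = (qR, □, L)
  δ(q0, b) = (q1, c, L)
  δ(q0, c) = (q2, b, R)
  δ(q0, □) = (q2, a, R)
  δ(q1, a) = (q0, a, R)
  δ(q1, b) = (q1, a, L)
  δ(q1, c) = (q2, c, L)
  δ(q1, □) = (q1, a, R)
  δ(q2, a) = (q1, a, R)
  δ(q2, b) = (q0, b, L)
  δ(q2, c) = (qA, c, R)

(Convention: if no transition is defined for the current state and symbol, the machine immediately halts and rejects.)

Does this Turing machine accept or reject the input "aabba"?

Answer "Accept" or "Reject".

Execution trace:
Initial: [q0]aabba
Step 1: δ(q0, a) = (qR, □, L) → [qR]□□abba

The machine reaches the reject state qR and halts.

Answer: Reject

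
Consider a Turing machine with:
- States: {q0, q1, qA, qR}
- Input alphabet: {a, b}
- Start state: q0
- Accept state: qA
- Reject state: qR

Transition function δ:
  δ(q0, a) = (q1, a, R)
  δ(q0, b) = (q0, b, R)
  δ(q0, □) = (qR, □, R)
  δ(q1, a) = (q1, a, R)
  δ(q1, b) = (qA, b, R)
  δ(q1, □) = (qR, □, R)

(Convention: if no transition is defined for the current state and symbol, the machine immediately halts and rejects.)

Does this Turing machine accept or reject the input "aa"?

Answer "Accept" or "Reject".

Execution trace:
Initial: [q0]aa
Step 1: δ(q0, a) = (q1, a, R) → a[q1]a
Step 2: δ(q1, a) = (q1, a, R) → aa[q1]□
Step 3: δ(q1, □) = (qR, □, R) → aa□[qR]□

The machine reaches the reject state qR and halts.

Answer: Reject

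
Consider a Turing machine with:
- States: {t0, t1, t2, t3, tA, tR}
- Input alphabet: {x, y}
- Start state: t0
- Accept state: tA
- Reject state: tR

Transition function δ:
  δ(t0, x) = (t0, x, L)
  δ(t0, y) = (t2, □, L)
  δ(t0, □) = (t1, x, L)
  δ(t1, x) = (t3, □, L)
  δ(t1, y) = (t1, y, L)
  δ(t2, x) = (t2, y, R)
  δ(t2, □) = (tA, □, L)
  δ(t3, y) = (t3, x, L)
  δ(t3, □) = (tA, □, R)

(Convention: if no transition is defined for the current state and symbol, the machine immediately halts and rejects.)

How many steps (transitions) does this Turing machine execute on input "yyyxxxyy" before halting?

Execution trace:
Initial: [t0]yyyxxxyy
Step 1: δ(t0, y) = (t2, □, L) → [t2]□□yyxxxyy
Step 2: δ(t2, □) = (tA, □, L) → [tA]□□□yyxxxyy

The machine reaches the accept state tA and halts.

The machine executed 2 steps before halting.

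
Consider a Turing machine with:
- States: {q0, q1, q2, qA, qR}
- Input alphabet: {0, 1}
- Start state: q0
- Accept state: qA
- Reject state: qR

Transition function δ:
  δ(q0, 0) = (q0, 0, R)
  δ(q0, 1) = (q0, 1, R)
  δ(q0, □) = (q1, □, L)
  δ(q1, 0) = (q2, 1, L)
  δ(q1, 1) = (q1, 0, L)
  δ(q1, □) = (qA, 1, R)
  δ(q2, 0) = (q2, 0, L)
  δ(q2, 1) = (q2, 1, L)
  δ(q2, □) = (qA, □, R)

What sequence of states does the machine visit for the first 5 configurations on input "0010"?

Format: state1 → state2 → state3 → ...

Execution trace:
Initial: [q0]0010
Step 1: δ(q0, 0) = (q0, 0, R) → 0[q0]010
Step 2: δ(q0, 0) = (q0, 0, R) → 00[q0]10
Step 3: δ(q0, 1) = (q0, 1, R) → 001[q0]0
Step 4: δ(q0, 0) = (q0, 0, R) → 0010[q0]□

State sequence: q0 → q0 → q0 → q0 → q0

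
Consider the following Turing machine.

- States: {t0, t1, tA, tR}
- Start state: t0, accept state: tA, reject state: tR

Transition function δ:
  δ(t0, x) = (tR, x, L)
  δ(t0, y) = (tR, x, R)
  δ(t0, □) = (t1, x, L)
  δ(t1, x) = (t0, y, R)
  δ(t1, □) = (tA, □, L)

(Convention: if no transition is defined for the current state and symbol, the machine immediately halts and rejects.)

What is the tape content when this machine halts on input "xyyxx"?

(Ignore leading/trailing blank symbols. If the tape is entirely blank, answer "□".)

Execution trace:
Initial: [t0]xyyxx
Step 1: δ(t0, x) = (tR, x, L) → [tR]□xyyxx

The machine reaches the reject state tR and halts.

Final tape (ignoring leading/trailing blanks): xyyxx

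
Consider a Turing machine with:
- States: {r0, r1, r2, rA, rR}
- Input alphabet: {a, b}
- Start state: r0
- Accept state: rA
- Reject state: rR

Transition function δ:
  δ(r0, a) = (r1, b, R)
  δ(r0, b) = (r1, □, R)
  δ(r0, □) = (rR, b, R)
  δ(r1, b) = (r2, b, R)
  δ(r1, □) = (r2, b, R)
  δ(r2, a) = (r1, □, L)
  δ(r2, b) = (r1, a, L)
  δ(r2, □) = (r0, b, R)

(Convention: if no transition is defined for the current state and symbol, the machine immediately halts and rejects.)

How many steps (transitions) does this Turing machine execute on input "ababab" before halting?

Execution trace:
Initial: [r0]ababab
Step 1: δ(r0, a) = (r1, b, R) → b[r1]babab
Step 2: δ(r1, b) = (r2, b, R) → bb[r2]abab
Step 3: δ(r2, a) = (r1, □, L) → b[r1]b□bab
Step 4: δ(r1, b) = (r2, b, R) → bb[r2]□bab
Step 5: δ(r2, □) = (r0, b, R) → bbb[r0]bab
Step 6: δ(r0, b) = (r1, □, R) → bbb□[r1]ab

No transition is defined for δ(r1, a). By convention the machine halts and rejects.

The machine executed 6 steps before halting.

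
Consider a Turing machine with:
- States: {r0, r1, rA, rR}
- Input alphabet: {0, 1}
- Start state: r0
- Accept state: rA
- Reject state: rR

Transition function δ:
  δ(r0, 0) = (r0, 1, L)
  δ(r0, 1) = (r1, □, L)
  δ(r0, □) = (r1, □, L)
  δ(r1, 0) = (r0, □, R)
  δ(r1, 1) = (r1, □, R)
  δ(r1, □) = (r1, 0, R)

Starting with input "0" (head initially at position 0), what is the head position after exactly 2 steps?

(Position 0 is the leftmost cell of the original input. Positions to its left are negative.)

Execution trace (head position shown):
Step 0: [r0]0  (head at position 0)
Step 1: move left → [r0]□1  (head at position -1)
Step 2: move left → [r1]□□1  (head at position -2)

After 2 steps, the head is at position -2.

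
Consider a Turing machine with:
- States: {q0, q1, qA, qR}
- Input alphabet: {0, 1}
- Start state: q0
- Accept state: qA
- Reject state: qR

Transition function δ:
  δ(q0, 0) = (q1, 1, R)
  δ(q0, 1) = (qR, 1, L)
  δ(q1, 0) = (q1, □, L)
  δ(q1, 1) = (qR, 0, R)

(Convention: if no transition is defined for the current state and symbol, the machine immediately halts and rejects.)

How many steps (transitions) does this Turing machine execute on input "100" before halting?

Execution trace:
Initial: [q0]100
Step 1: δ(q0, 1) = (qR, 1, L) → [qR]□100

The machine reaches the reject state qR and halts.

The machine executed 1 step before halting.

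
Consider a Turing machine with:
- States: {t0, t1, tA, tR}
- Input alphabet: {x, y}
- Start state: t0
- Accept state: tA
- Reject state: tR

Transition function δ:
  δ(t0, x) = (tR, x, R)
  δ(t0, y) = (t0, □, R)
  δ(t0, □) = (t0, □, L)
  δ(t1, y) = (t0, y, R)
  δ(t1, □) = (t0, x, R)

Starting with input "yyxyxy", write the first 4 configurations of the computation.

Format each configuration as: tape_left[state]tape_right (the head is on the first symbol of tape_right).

Transitions applied:
Step 1: δ(t0, y) = (t0, □, R)
Step 2: δ(t0, y) = (t0, □, R)
Step 3: δ(t0, x) = (tR, x, R)

The first 4 configurations are:
[t0]yyxyxy ⊢ □[t0]yxyxy ⊢ □□[t0]xyxy ⊢ □□x[tR]yxy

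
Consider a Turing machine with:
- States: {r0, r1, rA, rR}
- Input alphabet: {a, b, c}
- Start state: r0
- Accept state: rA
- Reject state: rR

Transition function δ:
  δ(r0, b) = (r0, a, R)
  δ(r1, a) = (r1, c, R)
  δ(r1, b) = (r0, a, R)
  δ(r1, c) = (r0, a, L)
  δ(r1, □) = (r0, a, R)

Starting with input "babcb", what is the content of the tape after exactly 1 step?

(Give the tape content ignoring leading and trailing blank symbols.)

Execution trace:
Initial: [r0]babcb
Step 1: δ(r0, b) = (r0, a, R) → a[r0]abcb

No transition is defined for δ(r0, a). By convention the machine halts and rejects.

After 1 step, the tape (ignoring leading/trailing blanks) is: aabcb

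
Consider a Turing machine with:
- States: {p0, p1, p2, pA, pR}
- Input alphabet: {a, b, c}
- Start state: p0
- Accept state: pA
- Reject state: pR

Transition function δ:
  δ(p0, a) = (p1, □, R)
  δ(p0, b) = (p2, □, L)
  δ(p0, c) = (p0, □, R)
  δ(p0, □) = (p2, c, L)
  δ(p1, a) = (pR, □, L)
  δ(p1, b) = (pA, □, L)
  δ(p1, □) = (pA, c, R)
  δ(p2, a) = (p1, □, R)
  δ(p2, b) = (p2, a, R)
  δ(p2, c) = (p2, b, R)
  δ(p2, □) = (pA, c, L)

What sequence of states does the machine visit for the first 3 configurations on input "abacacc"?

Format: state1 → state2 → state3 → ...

Execution trace:
Initial: [p0]abacacc
Step 1: δ(p0, a) = (p1, □, R) → □[p1]bacacc
Step 2: δ(p1, b) = (pA, □, L) → [pA]□□acacc

The machine reaches the accept state pA and halts.

State sequence: p0 → p1 → pA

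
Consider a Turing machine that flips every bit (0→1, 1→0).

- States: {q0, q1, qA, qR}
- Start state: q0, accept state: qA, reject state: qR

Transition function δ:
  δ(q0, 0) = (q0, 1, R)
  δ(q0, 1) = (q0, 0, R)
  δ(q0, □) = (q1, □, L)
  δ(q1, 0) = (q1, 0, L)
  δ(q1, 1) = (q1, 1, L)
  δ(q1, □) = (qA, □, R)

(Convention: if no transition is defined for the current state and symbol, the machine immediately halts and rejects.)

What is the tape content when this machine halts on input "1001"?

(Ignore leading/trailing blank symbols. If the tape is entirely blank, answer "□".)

Execution trace:
Initial: [q0]1001
Step 1: δ(q0, 1) = (q0, 0, R) → 0[q0]001
Step 2: δ(q0, 0) = (q0, 1, R) → 01[q0]01
Step 3: δ(q0, 0) = (q0, 1, R) → 011[q0]1
Step 4: δ(q0, 1) = (q0, 0, R) → 0110[q0]□
Step 5: δ(q0, □) = (q1, □, L) → 011[q1]0□
Step 6: δ(q1, 0) = (q1, 0, L) → 01[q1]10□
Step 7: δ(q1, 1) = (q1, 1, L) → 0[q1]110□
Step 8: δ(q1, 1) = (q1, 1, L) → [q1]0110□
Step 9: δ(q1, 0) = (q1, 0, L) → [q1]□0110□
Step 10: δ(q1, □) = (qA, □, R) → □[qA]0110□

The machine reaches the accept state qA and halts.

Final tape (ignoring leading/trailing blanks): 0110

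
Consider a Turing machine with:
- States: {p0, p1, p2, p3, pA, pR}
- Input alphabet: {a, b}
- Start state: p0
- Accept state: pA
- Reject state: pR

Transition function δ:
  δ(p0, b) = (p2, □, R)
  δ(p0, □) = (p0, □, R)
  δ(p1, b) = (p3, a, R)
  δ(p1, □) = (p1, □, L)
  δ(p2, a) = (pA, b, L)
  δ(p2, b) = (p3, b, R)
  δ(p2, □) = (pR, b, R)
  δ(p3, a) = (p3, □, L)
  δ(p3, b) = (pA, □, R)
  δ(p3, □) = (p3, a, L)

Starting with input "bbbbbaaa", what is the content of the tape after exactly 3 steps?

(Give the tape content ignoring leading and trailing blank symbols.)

Execution trace:
Initial: [p0]bbbbbaaa
Step 1: δ(p0, b) = (p2, □, R) → □[p2]bbbbaaa
Step 2: δ(p2, b) = (p3, b, R) → □b[p3]bbbaaa
Step 3: δ(p3, b) = (pA, □, R) → □b□[pA]bbaaa

The machine reaches the accept state pA and halts.

After 3 steps, the tape (ignoring leading/trailing blanks) is: b□bbaaa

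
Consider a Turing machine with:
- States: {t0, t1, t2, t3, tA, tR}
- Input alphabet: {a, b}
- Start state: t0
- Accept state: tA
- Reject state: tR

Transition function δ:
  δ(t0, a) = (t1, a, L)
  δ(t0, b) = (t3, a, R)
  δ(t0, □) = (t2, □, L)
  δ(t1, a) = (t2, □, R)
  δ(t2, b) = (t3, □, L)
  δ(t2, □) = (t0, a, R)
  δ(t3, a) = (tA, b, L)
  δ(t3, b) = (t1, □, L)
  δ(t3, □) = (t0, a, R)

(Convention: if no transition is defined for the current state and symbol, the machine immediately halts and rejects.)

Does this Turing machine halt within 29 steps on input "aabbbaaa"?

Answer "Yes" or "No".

Execution trace:
Initial: [t0]aabbbaaa
Step 1: δ(t0, a) = (t1, a, L) → [t1]□aabbbaaa

No transition is defined for δ(t1, □). By convention the machine halts and rejects.
The machine halted after 1 step (within the 29-step bound).

Answer: Yes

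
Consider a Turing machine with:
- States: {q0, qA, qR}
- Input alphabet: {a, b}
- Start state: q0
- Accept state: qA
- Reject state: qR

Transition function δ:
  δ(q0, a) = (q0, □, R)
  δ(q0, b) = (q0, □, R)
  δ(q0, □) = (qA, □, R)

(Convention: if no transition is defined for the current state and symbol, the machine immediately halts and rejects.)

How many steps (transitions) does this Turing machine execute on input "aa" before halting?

Execution trace:
Initial: [q0]aa
Step 1: δ(q0, a) = (q0, □, R) → □[q0]a
Step 2: δ(q0, a) = (q0, □, R) → □□[q0]□
Step 3: δ(q0, □) = (qA, □, R) → □□□[qA]□

The machine reaches the accept state qA and halts.

The machine executed 3 steps before halting.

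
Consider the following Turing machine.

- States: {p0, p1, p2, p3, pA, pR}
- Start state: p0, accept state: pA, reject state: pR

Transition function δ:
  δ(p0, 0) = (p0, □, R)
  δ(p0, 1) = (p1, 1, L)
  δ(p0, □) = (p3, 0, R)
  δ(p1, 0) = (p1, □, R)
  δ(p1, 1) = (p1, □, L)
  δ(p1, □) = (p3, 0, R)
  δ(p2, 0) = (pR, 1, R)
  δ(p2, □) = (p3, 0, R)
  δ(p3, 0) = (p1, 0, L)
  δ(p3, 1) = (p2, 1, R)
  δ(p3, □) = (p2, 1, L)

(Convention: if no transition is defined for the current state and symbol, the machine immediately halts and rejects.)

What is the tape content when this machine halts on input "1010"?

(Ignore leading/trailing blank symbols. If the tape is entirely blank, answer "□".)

Execution trace:
Initial: [p0]1010
Step 1: δ(p0, 1) = (p1, 1, L) → [p1]□1010
Step 2: δ(p1, □) = (p3, 0, R) → 0[p3]1010
Step 3: δ(p3, 1) = (p2, 1, R) → 01[p2]010
Step 4: δ(p2, 0) = (pR, 1, R) → 011[pR]10

The machine reaches the reject state pR and halts.

Final tape (ignoring leading/trailing blanks): 01110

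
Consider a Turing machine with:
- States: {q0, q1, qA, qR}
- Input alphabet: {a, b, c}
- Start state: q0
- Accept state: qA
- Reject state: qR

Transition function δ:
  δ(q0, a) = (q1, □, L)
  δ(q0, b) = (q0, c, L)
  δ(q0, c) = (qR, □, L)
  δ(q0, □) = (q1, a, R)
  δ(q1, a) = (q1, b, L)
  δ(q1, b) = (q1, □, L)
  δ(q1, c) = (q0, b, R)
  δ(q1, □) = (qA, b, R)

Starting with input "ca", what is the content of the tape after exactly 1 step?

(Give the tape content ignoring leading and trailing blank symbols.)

Execution trace:
Initial: [q0]ca
Step 1: δ(q0, c) = (qR, □, L) → [qR]□□a

The machine reaches the reject state qR and halts.

After 1 step, the tape (ignoring leading/trailing blanks) is: a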